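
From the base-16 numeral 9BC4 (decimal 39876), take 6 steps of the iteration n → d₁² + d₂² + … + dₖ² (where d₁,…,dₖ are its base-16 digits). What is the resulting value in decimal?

170

39876 = (9,11,12,4)_16 → 9² + 11² + 12² + 4² = 362
362 = (1,6,10)_16 → 1² + 6² + 10² = 137
137 = (8,9)_16 → 8² + 9² = 145
145 = (9,1)_16 → 9² + 1² = 82
82 = (5,2)_16 → 5² + 2² = 29
29 = (1,13)_16 → 1² + 13² = 170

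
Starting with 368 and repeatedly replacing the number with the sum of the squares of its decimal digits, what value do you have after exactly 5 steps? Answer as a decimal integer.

1

368 → 3² + 6² + 8² = 9 + 36 + 64 = 109
109 → 1² + 0² + 9² = 1 + 0 + 81 = 82
82 → 8² + 2² = 64 + 4 = 68
68 → 6² + 8² = 36 + 64 = 100
100 → 1² + 0² + 0² = 1 + 0 + 0 = 1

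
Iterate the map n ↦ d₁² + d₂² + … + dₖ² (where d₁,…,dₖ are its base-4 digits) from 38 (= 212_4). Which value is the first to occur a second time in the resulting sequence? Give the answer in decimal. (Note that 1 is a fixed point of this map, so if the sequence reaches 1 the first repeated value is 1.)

1

38 = (2,1,2)_4 → 2² + 1² + 2² = 9
9 = (2,1)_4 → 2² + 1² = 5
5 = (1,1)_4 → 1² + 1² = 2
2 = (2)_4 → 2² = 4
4 = (1,0)_4 → 1² + 0² = 1  — reached the fixed point 1.
1 → 1, so 1 is the first repeated value.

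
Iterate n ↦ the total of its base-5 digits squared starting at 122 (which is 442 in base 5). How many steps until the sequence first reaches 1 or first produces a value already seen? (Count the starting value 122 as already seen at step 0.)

7

122 = (4,4,2)_5 → 4² + 4² + 2² = 16 + 16 + 4 = 36
36 = (1,2,1)_5 → 1² + 2² + 1² = 1 + 4 + 1 = 6
6 = (1,1)_5 → 1² + 1² = 1 + 1 = 2
2 = (2)_5 → 2² = 4
4 = (4)_5 → 4² = 16
16 = (3,1)_5 → 3² + 1² = 9 + 1 = 10
10 = (2,0)_5 → 2² + 0² = 4 + 0 = 4  — 4 repeats.
That took 7 steps.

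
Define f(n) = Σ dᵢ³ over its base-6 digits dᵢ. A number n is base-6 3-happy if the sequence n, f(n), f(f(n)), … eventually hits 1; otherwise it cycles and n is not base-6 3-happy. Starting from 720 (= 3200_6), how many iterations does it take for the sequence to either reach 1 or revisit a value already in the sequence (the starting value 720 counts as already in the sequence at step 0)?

4

720 = (3,2,0,0)_6 → 3³ + 2³ + 0³ + 0³ = 35
35 = (5,5)_6 → 5³ + 5³ = 250
250 = (1,0,5,4)_6 → 1³ + 0³ + 5³ + 4³ = 190
190 = (5,1,4)_6 → 5³ + 1³ + 4³ = 190  — 190 repeats.
That took 4 steps.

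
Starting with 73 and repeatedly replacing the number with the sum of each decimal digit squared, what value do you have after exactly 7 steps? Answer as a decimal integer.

73 → 58
58 → 89
89 → 145
145 → 42
42 → 20
20 → 4
4 → 16

16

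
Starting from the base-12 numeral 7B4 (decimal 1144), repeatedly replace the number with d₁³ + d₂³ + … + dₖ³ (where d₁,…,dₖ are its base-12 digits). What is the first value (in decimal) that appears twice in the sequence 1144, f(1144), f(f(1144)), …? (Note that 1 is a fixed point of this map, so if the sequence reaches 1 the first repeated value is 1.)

1738

1144 = (7,11,4)_12 → 7³ + 11³ + 4³ = 343 + 1331 + 64 = 1738
1738 = (1,0,0,10)_12 → 1³ + 0³ + 0³ + 10³ = 1 + 0 + 0 + 1000 = 1001
1001 = (6,11,5)_12 → 6³ + 11³ + 5³ = 216 + 1331 + 125 = 1672
1672 = (11,7,4)_12 → 11³ + 7³ + 4³ = 1331 + 343 + 64 = 1738  — 1738 already appeared earlier.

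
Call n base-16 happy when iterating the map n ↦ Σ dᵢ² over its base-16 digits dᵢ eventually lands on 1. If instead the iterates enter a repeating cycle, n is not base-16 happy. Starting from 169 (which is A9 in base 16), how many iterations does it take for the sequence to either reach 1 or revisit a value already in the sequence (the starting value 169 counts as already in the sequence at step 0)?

6

169 = (10,9)_16 → 181
181 = (11,5)_16 → 146
146 = (9,2)_16 → 85
85 = (5,5)_16 → 50
50 = (3,2)_16 → 13
13 = (13)_16 → 169  — 169 repeats.
That took 6 steps.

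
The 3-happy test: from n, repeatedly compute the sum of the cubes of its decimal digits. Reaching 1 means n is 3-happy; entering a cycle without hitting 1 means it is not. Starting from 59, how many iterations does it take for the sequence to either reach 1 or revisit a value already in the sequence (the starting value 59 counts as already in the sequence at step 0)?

11

59 → 5³ + 9³ = 854
854 → 8³ + 5³ + 4³ = 701
701 → 7³ + 0³ + 1³ = 344
344 → 3³ + 4³ + 4³ = 155
155 → 1³ + 5³ + 5³ = 251
251 → 2³ + 5³ + 1³ = 134
134 → 1³ + 3³ + 4³ = 92
92 → 9³ + 2³ = 737
737 → 7³ + 3³ + 7³ = 713
713 → 7³ + 1³ + 3³ = 371
371 → 3³ + 7³ + 1³ = 371  — 371 repeats.
That took 11 steps.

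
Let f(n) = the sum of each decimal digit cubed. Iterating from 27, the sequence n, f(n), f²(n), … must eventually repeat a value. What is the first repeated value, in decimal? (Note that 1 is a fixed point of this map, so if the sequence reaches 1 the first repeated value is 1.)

27 → 2³ + 7³ = 351
351 → 3³ + 5³ + 1³ = 153
153 → 1³ + 5³ + 3³ = 153  — 153 already appeared earlier.

153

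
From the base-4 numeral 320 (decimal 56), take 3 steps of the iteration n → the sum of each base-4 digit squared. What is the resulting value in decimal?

56 = (3,2,0)_4 → 3² + 2² + 0² = 9 + 4 + 0 = 13
13 = (3,1)_4 → 3² + 1² = 9 + 1 = 10
10 = (2,2)_4 → 2² + 2² = 4 + 4 = 8

8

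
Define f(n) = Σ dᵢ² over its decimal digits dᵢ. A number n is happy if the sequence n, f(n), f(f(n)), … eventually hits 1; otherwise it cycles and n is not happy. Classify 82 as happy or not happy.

happy

82 → 8² + 2² = 64 + 4 = 68
68 → 6² + 8² = 36 + 64 = 100
100 → 1² + 0² + 0² = 1 + 0 + 0 = 1  — reached 1.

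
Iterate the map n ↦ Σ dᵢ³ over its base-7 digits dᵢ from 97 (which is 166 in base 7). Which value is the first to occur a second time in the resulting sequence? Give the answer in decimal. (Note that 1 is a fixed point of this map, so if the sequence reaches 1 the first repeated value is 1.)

97 = (1,6,6)_7 → 433
433 = (1,1,5,6)_7 → 343
343 = (1,0,0,0)_7 → 1  — reached the fixed point 1.
1 → 1, so 1 is the first repeated value.

1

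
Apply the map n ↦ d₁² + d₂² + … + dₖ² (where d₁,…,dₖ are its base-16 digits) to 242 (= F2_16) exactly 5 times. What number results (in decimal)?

242 = (15,2)_16 → 229
229 = (14,5)_16 → 221
221 = (13,13)_16 → 338
338 = (1,5,2)_16 → 30
30 = (1,14)_16 → 197

197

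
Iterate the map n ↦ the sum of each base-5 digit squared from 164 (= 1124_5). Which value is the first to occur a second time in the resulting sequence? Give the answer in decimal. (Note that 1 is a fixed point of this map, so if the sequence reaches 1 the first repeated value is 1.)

164 = (1,1,2,4)_5 → 1² + 1² + 2² + 4² = 22
22 = (4,2)_5 → 4² + 2² = 20
20 = (4,0)_5 → 4² + 0² = 16
16 = (3,1)_5 → 3² + 1² = 10
10 = (2,0)_5 → 2² + 0² = 4
4 = (4)_5 → 4² = 16  — 16 already appeared earlier.

16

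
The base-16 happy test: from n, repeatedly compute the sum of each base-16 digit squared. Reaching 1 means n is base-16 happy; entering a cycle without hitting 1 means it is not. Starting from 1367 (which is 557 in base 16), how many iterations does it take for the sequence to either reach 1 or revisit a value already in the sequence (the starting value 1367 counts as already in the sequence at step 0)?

14

1367 = (5,5,7)_16 → 5² + 5² + 7² = 25 + 25 + 49 = 99
99 = (6,3)_16 → 6² + 3² = 36 + 9 = 45
45 = (2,13)_16 → 2² + 13² = 4 + 169 = 173
173 = (10,13)_16 → 10² + 13² = 100 + 169 = 269
269 = (1,0,13)_16 → 1² + 0² + 13² = 1 + 0 + 169 = 170
170 = (10,10)_16 → 10² + 10² = 100 + 100 = 200
200 = (12,8)_16 → 12² + 8² = 144 + 64 = 208
208 = (13,0)_16 → 13² + 0² = 169 + 0 = 169
169 = (10,9)_16 → 10² + 9² = 100 + 81 = 181
181 = (11,5)_16 → 11² + 5² = 121 + 25 = 146
146 = (9,2)_16 → 9² + 2² = 81 + 4 = 85
85 = (5,5)_16 → 5² + 5² = 25 + 25 = 50
50 = (3,2)_16 → 3² + 2² = 9 + 4 = 13
13 = (13)_16 → 13² = 169  — 169 repeats.
That took 14 steps.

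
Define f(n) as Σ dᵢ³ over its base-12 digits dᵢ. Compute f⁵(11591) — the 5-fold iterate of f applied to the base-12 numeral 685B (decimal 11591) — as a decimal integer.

11591 = (6,8,5,11)_12 → 6³ + 8³ + 5³ + 11³ = 216 + 512 + 125 + 1331 = 2184
2184 = (1,3,2,0)_12 → 1³ + 3³ + 2³ + 0³ = 1 + 27 + 8 + 0 = 36
36 = (3,0)_12 → 3³ + 0³ = 27 + 0 = 27
27 = (2,3)_12 → 2³ + 3³ = 8 + 27 = 35
35 = (2,11)_12 → 2³ + 11³ = 8 + 1331 = 1339

1339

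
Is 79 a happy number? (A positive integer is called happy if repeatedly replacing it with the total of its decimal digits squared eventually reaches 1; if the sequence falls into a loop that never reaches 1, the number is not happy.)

79 → 7² + 9² = 49 + 81 = 130
130 → 1² + 3² + 0² = 1 + 9 + 0 = 10
10 → 1² + 0² = 1 + 0 = 1  — reached 1.

happy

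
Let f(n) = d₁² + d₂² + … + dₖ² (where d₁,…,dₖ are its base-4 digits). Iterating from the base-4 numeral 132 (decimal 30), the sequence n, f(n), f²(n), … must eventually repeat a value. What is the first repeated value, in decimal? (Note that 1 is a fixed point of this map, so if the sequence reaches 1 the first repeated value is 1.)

30 = (1,3,2)_4 → 1² + 3² + 2² = 14
14 = (3,2)_4 → 3² + 2² = 13
13 = (3,1)_4 → 3² + 1² = 10
10 = (2,2)_4 → 2² + 2² = 8
8 = (2,0)_4 → 2² + 0² = 4
4 = (1,0)_4 → 1² + 0² = 1  — reached the fixed point 1.
1 → 1, so 1 is the first repeated value.

1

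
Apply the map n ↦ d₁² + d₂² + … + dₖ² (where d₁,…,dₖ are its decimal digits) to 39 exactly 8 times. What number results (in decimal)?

145

39 → 3² + 9² = 9 + 81 = 90
90 → 9² + 0² = 81 + 0 = 81
81 → 8² + 1² = 64 + 1 = 65
65 → 6² + 5² = 36 + 25 = 61
61 → 6² + 1² = 36 + 1 = 37
37 → 3² + 7² = 9 + 49 = 58
58 → 5² + 8² = 25 + 64 = 89
89 → 8² + 9² = 64 + 81 = 145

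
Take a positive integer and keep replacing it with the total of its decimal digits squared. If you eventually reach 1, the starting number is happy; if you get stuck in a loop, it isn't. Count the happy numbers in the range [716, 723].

1

716: 716 → 86 → 100 → 1  (reaches 1)
717: 717 → 99 → 162 → 41 → 17 → 50 → 25 → 29 → 85 → 89 → 145 → 42 → 20 → 4 → 16 → 37 → 58 → 89  (repeats 89)
718: 718 → 114 → 18 → 65 → 61 → 37 → 58 → 89 → 145 → 42 → 20 → 4 → 16 → 37  (repeats 37)
719: 719 → 131 → 11 → 2 → 4 → 16 → 37 → 58 → 89 → 145 → 42 → 20 → 4  (repeats 4)
720: 720 → 53 → 34 → 25 → 29 → 85 → 89 → 145 → 42 → 20 → 4 → 16 → 37 → 58 → 89  (repeats 89)
721: 721 → 54 → 41 → 17 → 50 → 25 → 29 → 85 → 89 → 145 → 42 → 20 → 4 → 16 → 37 → 58 → 89  (repeats 89)
722: 722 → 57 → 74 → 65 → 61 → 37 → 58 → 89 → 145 → 42 → 20 → 4 → 16 → 37  (repeats 37)
723: 723 → 62 → 40 → 16 → 37 → 58 → 89 → 145 → 42 → 20 → 4 → 16  (repeats 16)
happy: 716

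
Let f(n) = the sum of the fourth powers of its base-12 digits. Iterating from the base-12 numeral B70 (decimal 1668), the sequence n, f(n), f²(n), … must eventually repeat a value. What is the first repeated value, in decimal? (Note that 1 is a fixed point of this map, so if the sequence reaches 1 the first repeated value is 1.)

17042

1668 = (11,7,0)_12 → 17042
17042 = (9,10,4,2)_12 → 16833
16833 = (9,8,10,9)_12 → 27218
27218 = (1,3,9,0,2)_12 → 6659
6659 = (3,10,2,11)_12 → 24738
24738 = (1,2,3,9,6)_12 → 7955
7955 = (4,7,2,11)_12 → 17314
17314 = (10,0,2,10)_12 → 20016
20016 = (11,7,0,0)_12 → 17042  — 17042 already appeared earlier.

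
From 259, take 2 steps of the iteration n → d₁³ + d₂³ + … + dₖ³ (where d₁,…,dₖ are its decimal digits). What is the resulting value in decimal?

259 → 2³ + 5³ + 9³ = 862
862 → 8³ + 6³ + 2³ = 736

736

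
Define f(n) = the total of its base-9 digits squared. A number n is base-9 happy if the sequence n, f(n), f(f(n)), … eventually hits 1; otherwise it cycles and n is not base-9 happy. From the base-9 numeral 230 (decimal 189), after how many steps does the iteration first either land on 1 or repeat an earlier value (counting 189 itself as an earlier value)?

6

189 = (2,3,0)_9 → 13
13 = (1,4)_9 → 17
17 = (1,8)_9 → 65
65 = (7,2)_9 → 53
53 = (5,8)_9 → 89
89 = (1,0,8)_9 → 65  — 65 repeats.
That took 6 steps.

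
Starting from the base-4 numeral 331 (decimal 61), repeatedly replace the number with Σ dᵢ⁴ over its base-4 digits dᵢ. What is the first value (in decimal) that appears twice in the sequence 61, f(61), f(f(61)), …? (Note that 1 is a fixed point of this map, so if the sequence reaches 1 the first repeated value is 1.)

83

61 = (3,3,1)_4 → 3⁴ + 3⁴ + 1⁴ = 81 + 81 + 1 = 163
163 = (2,2,0,3)_4 → 2⁴ + 2⁴ + 0⁴ + 3⁴ = 16 + 16 + 0 + 81 = 113
113 = (1,3,0,1)_4 → 1⁴ + 3⁴ + 0⁴ + 1⁴ = 1 + 81 + 0 + 1 = 83
83 = (1,1,0,3)_4 → 1⁴ + 1⁴ + 0⁴ + 3⁴ = 1 + 1 + 0 + 81 = 83  — 83 already appeared earlier.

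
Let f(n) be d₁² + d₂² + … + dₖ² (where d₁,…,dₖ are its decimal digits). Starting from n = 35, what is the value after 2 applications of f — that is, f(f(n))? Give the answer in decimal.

25

35 → 3² + 5² = 9 + 25 = 34
34 → 3² + 4² = 9 + 16 = 25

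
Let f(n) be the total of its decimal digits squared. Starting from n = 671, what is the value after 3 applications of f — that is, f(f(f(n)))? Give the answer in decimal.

671 → 86
86 → 100
100 → 1

1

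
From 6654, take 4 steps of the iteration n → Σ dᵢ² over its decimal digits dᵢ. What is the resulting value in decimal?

6654 → 6² + 6² + 5² + 4² = 36 + 36 + 25 + 16 = 113
113 → 1² + 1² + 3² = 1 + 1 + 9 = 11
11 → 1² + 1² = 1 + 1 = 2
2 → 2² = 4

4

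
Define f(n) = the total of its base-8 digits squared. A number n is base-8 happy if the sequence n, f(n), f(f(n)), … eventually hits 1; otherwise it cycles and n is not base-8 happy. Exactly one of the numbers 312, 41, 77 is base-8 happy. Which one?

312: 312 → 65 → 2 → 4 → 16 → 4  — repeats 4 (not base-8 happy)
41: 41 → 26 → 13 → 26  — repeats 26 (not base-8 happy)
77: 77 → 27 → 18 → 8 → 1  — reaches 1 (base-8 happy)

77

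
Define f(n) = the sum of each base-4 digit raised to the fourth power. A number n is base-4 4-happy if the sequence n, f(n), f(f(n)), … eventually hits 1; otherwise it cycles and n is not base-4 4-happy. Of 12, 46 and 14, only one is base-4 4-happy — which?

14

12: 12 → 81 → 3 → 81  — repeats 81 (not base-4 4-happy)
46: 46 → 113 → 83 → 83  — repeats 83 (not base-4 4-happy)
14: 14 → 97 → 18 → 17 → 2 → 16 → 1  — reaches 1 (base-4 4-happy)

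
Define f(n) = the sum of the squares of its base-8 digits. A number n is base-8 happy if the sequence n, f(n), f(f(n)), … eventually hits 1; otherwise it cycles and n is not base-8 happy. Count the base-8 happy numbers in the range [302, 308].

1

302: 302 → 77 → 27 → 18 → 8 → 1  — base-8 happy
303: 303 → 90 → 14 → 37 → 41 → 26 → 13 → 26  — not base-8 happy
304: 304 → 52 → 52  — not base-8 happy
305: 305 → 53 → 61 → 74 → 6 → 36 → 32 → 16 → 4 → 16  — not base-8 happy
306: 306 → 56 → 49 → 37 → 41 → 26 → 13 → 26  — not base-8 happy
307: 307 → 61 → 74 → 6 → 36 → 32 → 16 → 4 → 16  — not base-8 happy
308: 308 → 68 → 17 → 5 → 25 → 10 → 5  — not base-8 happy
base-8 happy: 302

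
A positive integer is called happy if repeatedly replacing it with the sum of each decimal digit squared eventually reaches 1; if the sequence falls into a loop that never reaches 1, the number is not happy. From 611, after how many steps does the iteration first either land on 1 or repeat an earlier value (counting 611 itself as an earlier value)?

611 → 6² + 1² + 1² = 36 + 1 + 1 = 38
38 → 3² + 8² = 9 + 64 = 73
73 → 7² + 3² = 49 + 9 = 58
58 → 5² + 8² = 25 + 64 = 89
89 → 8² + 9² = 64 + 81 = 145
145 → 1² + 4² + 5² = 1 + 16 + 25 = 42
42 → 4² + 2² = 16 + 4 = 20
20 → 2² + 0² = 4 + 0 = 4
4 → 4² = 16
16 → 1² + 6² = 1 + 36 = 37
37 → 3² + 7² = 9 + 49 = 58  — 58 repeats.
That took 11 steps.

11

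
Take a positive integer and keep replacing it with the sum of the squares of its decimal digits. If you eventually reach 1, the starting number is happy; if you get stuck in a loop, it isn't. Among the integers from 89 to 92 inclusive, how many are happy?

1

89: 89 → 145 → 42 → 20 → 4 → 16 → 37 → 58 → 89  — not happy
90: 90 → 81 → 65 → 61 → 37 → 58 → 89 → 145 → 42 → 20 → 4 → 16 → 37  — not happy
91: 91 → 82 → 68 → 100 → 1  — happy
92: 92 → 85 → 89 → 145 → 42 → 20 → 4 → 16 → 37 → 58 → 89  — not happy
happy: 91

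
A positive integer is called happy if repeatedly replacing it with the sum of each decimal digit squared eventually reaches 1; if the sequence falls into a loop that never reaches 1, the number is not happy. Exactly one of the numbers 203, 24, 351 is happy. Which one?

203: 203 → 13 → 10 → 1  — reaches 1 (happy)
24: 24 → 20 → 4 → 16 → 37 → 58 → 89 → 145 → 42 → 20  — repeats 20 (not happy)
351: 351 → 35 → 34 → 25 → 29 → 85 → 89 → 145 → 42 → 20 → 4 → 16 → 37 → 58 → 89  — repeats 89 (not happy)

203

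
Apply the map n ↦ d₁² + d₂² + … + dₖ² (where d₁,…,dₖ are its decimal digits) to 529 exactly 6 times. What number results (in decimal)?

58

529 → 110
110 → 2
2 → 4
4 → 16
16 → 37
37 → 58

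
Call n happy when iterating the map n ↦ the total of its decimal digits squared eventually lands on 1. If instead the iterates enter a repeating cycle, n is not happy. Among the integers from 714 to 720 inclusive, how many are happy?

714: 714 → 66 → 72 → 53 → 34 → 25 → 29 → 85 → 89 → 145 → 42 → 20 → 4 → 16 → 37 → 58 → 89  — not happy
715: 715 → 75 → 74 → 65 → 61 → 37 → 58 → 89 → 145 → 42 → 20 → 4 → 16 → 37  — not happy
716: 716 → 86 → 100 → 1  — happy
717: 717 → 99 → 162 → 41 → 17 → 50 → 25 → 29 → 85 → 89 → 145 → 42 → 20 → 4 → 16 → 37 → 58 → 89  — not happy
718: 718 → 114 → 18 → 65 → 61 → 37 → 58 → 89 → 145 → 42 → 20 → 4 → 16 → 37  — not happy
719: 719 → 131 → 11 → 2 → 4 → 16 → 37 → 58 → 89 → 145 → 42 → 20 → 4  — not happy
720: 720 → 53 → 34 → 25 → 29 → 85 → 89 → 145 → 42 → 20 → 4 → 16 → 37 → 58 → 89  — not happy
happy: 716

1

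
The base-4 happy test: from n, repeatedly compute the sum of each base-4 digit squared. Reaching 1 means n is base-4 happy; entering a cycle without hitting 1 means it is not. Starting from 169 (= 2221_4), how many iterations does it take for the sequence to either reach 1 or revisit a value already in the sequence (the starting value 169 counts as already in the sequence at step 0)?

169 = (2,2,2,1)_4 → 2² + 2² + 2² + 1² = 4 + 4 + 4 + 1 = 13
13 = (3,1)_4 → 3² + 1² = 9 + 1 = 10
10 = (2,2)_4 → 2² + 2² = 4 + 4 = 8
8 = (2,0)_4 → 2² + 0² = 4 + 0 = 4
4 = (1,0)_4 → 1² + 0² = 1 + 0 = 1  — reached 1.
That took 5 steps.

5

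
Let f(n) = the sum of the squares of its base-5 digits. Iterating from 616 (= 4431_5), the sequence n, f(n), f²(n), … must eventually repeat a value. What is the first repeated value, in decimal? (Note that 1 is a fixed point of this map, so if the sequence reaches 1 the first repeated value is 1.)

616 = (4,4,3,1)_5 → 4² + 4² + 3² + 1² = 42
42 = (1,3,2)_5 → 1² + 3² + 2² = 14
14 = (2,4)_5 → 2² + 4² = 20
20 = (4,0)_5 → 4² + 0² = 16
16 = (3,1)_5 → 3² + 1² = 10
10 = (2,0)_5 → 2² + 0² = 4
4 = (4)_5 → 4² = 16  — 16 already appeared earlier.

16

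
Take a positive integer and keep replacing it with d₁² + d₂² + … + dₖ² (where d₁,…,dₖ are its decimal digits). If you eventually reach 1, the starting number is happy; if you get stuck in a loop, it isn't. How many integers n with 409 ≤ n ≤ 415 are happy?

409: 409 → 97 → 130 → 10 → 1  — happy
410: 410 → 17 → 50 → 25 → 29 → 85 → 89 → 145 → 42 → 20 → 4 → 16 → 37 → 58 → 89  — not happy
411: 411 → 18 → 65 → 61 → 37 → 58 → 89 → 145 → 42 → 20 → 4 → 16 → 37  — not happy
412: 412 → 21 → 5 → 25 → 29 → 85 → 89 → 145 → 42 → 20 → 4 → 16 → 37 → 58 → 89  — not happy
413: 413 → 26 → 40 → 16 → 37 → 58 → 89 → 145 → 42 → 20 → 4 → 16  — not happy
414: 414 → 33 → 18 → 65 → 61 → 37 → 58 → 89 → 145 → 42 → 20 → 4 → 16 → 37  — not happy
415: 415 → 42 → 20 → 4 → 16 → 37 → 58 → 89 → 145 → 42  — not happy
happy: 409

1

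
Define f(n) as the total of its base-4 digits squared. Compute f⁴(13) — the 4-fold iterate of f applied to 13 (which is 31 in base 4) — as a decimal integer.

13 = (3,1)_4 → 3² + 1² = 9 + 1 = 10
10 = (2,2)_4 → 2² + 2² = 4 + 4 = 8
8 = (2,0)_4 → 2² + 0² = 4 + 0 = 4
4 = (1,0)_4 → 1² + 0² = 1 + 0 = 1

1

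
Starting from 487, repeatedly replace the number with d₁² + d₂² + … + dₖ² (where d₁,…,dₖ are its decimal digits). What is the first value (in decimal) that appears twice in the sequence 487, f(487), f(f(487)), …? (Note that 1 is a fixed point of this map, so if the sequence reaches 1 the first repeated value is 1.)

1

487 → 4² + 8² + 7² = 16 + 64 + 49 = 129
129 → 1² + 2² + 9² = 1 + 4 + 81 = 86
86 → 8² + 6² = 64 + 36 = 100
100 → 1² + 0² + 0² = 1 + 0 + 0 = 1  — reached the fixed point 1.
1 → 1, so 1 is the first repeated value.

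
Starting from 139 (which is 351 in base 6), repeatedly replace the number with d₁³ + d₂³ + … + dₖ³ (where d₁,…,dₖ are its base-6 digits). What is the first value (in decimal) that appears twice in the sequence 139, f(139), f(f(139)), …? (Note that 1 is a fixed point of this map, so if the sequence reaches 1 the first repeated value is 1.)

139 = (3,5,1)_6 → 153
153 = (4,1,3)_6 → 92
92 = (2,3,2)_6 → 43
43 = (1,1,1)_6 → 3
3 = (3)_6 → 27
27 = (4,3)_6 → 91
91 = (2,3,1)_6 → 36
36 = (1,0,0)_6 → 1  — reached the fixed point 1.
1 → 1, so 1 is the first repeated value.

1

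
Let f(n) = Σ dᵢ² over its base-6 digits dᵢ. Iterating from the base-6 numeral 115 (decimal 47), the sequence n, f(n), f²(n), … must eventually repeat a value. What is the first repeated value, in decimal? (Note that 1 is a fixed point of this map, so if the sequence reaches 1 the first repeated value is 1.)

47 = (1,1,5)_6 → 1² + 1² + 5² = 1 + 1 + 25 = 27
27 = (4,3)_6 → 4² + 3² = 16 + 9 = 25
25 = (4,1)_6 → 4² + 1² = 16 + 1 = 17
17 = (2,5)_6 → 2² + 5² = 4 + 25 = 29
29 = (4,5)_6 → 4² + 5² = 16 + 25 = 41
41 = (1,0,5)_6 → 1² + 0² + 5² = 1 + 0 + 25 = 26
26 = (4,2)_6 → 4² + 2² = 16 + 4 = 20
20 = (3,2)_6 → 3² + 2² = 9 + 4 = 13
13 = (2,1)_6 → 2² + 1² = 4 + 1 = 5
5 = (5)_6 → 5² = 25  — 25 already appeared earlier.

25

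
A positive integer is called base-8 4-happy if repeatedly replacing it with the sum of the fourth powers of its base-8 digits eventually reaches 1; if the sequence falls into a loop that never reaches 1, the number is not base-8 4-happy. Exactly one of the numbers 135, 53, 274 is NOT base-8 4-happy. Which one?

135: 135 → 2417 → 2178 → 288 → 512 → 1  — reaches 1 (base-8 4-happy)
53: 53 → 1921 → 1378 → 913 → 1314 → 544 → 257 → 257  — repeats 257 (not base-8 4-happy)
274: 274 → 288 → 512 → 1  — reaches 1 (base-8 4-happy)

53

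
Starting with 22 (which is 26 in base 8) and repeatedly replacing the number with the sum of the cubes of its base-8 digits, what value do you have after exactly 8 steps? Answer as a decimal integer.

22 = (2,6)_8 → 2³ + 6³ = 8 + 216 = 224
224 = (3,4,0)_8 → 3³ + 4³ + 0³ = 27 + 64 + 0 = 91
91 = (1,3,3)_8 → 1³ + 3³ + 3³ = 1 + 27 + 27 = 55
55 = (6,7)_8 → 6³ + 7³ = 216 + 343 = 559
559 = (1,0,5,7)_8 → 1³ + 0³ + 5³ + 7³ = 1 + 0 + 125 + 343 = 469
469 = (7,2,5)_8 → 7³ + 2³ + 5³ = 343 + 8 + 125 = 476
476 = (7,3,4)_8 → 7³ + 3³ + 4³ = 343 + 27 + 64 = 434
434 = (6,6,2)_8 → 6³ + 6³ + 2³ = 216 + 216 + 8 = 440

440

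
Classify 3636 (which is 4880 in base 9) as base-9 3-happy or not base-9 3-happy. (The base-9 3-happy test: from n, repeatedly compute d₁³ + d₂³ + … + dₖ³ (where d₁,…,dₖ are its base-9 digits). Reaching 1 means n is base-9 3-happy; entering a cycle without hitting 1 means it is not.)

not base-9 3-happy

3636 = (4,8,8,0)_9 → 4³ + 8³ + 8³ + 0³ = 64 + 512 + 512 + 0 = 1088
1088 = (1,4,3,8)_9 → 1³ + 4³ + 3³ + 8³ = 1 + 64 + 27 + 512 = 604
604 = (7,4,1)_9 → 7³ + 4³ + 1³ = 343 + 64 + 1 = 408
408 = (5,0,3)_9 → 5³ + 0³ + 3³ = 125 + 0 + 27 = 152
152 = (1,7,8)_9 → 1³ + 7³ + 8³ = 1 + 343 + 512 = 856
856 = (1,1,5,1)_9 → 1³ + 1³ + 5³ + 1³ = 1 + 1 + 125 + 1 = 128
128 = (1,5,2)_9 → 1³ + 5³ + 2³ = 1 + 125 + 8 = 134
134 = (1,5,8)_9 → 1³ + 5³ + 8³ = 1 + 125 + 512 = 638
638 = (7,7,8)_9 → 7³ + 7³ + 8³ = 343 + 343 + 512 = 1198
1198 = (1,5,7,1)_9 → 1³ + 5³ + 7³ + 1³ = 1 + 125 + 343 + 1 = 470
470 = (5,7,2)_9 → 5³ + 7³ + 2³ = 125 + 343 + 8 = 476
476 = (5,7,8)_9 → 5³ + 7³ + 8³ = 125 + 343 + 512 = 980
980 = (1,3,0,8)_9 → 1³ + 3³ + 0³ + 8³ = 1 + 27 + 0 + 512 = 540
540 = (6,6,0)_9 → 6³ + 6³ + 0³ = 216 + 216 + 0 = 432
432 = (5,3,0)_9 → 5³ + 3³ + 0³ = 125 + 27 + 0 = 152  — 152 already seen; the sequence cycles without reaching 1.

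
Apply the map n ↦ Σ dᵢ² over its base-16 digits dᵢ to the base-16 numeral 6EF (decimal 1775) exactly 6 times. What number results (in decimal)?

1775 = (6,14,15)_16 → 6² + 14² + 15² = 36 + 196 + 225 = 457
457 = (1,12,9)_16 → 1² + 12² + 9² = 1 + 144 + 81 = 226
226 = (14,2)_16 → 14² + 2² = 196 + 4 = 200
200 = (12,8)_16 → 12² + 8² = 144 + 64 = 208
208 = (13,0)_16 → 13² + 0² = 169 + 0 = 169
169 = (10,9)_16 → 10² + 9² = 100 + 81 = 181

181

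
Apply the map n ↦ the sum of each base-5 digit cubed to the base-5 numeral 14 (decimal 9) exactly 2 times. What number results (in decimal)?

35

9 = (1,4)_5 → 1³ + 4³ = 1 + 64 = 65
65 = (2,3,0)_5 → 2³ + 3³ + 0³ = 8 + 27 + 0 = 35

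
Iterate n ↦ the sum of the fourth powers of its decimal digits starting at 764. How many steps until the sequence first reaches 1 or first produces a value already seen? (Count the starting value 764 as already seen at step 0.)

14

764 → 7⁴ + 6⁴ + 4⁴ = 3953
3953 → 3⁴ + 9⁴ + 5⁴ + 3⁴ = 7348
7348 → 7⁴ + 3⁴ + 4⁴ + 8⁴ = 6834
6834 → 6⁴ + 8⁴ + 3⁴ + 4⁴ = 5729
5729 → 5⁴ + 7⁴ + 2⁴ + 9⁴ = 9603
9603 → 9⁴ + 6⁴ + 0⁴ + 3⁴ = 7938
7938 → 7⁴ + 9⁴ + 3⁴ + 8⁴ = 13139
13139 → 1⁴ + 3⁴ + 1⁴ + 3⁴ + 9⁴ = 6725
6725 → 6⁴ + 7⁴ + 2⁴ + 5⁴ = 4338
4338 → 4⁴ + 3⁴ + 3⁴ + 8⁴ = 4514
4514 → 4⁴ + 5⁴ + 1⁴ + 4⁴ = 1138
1138 → 1⁴ + 1⁴ + 3⁴ + 8⁴ = 4179
4179 → 4⁴ + 1⁴ + 7⁴ + 9⁴ = 9219
9219 → 9⁴ + 2⁴ + 1⁴ + 9⁴ = 13139  — 13139 repeats.
That took 14 steps.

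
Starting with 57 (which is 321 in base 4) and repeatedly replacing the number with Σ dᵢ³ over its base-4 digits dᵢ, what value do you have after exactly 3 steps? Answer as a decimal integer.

9

57 = (3,2,1)_4 → 3³ + 2³ + 1³ = 36
36 = (2,1,0)_4 → 2³ + 1³ + 0³ = 9
9 = (2,1)_4 → 2³ + 1³ = 9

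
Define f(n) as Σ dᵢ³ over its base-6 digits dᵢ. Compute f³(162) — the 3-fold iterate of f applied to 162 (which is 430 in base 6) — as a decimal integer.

162 = (4,3,0)_6 → 4³ + 3³ + 0³ = 91
91 = (2,3,1)_6 → 2³ + 3³ + 1³ = 36
36 = (1,0,0)_6 → 1³ + 0³ + 0³ = 1

1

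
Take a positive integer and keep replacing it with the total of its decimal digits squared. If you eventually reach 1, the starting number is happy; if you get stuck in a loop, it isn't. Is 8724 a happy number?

happy

8724 → 8² + 7² + 2² + 4² = 133
133 → 1² + 3² + 3² = 19
19 → 1² + 9² = 82
82 → 8² + 2² = 68
68 → 6² + 8² = 100
100 → 1² + 0² + 0² = 1  — reached 1.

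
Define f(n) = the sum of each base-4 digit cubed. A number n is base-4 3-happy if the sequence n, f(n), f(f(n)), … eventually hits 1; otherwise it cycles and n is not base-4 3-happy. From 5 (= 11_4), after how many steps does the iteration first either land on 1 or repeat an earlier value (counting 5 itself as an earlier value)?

3

5 = (1,1)_4 → 1³ + 1³ = 1 + 1 = 2
2 = (2)_4 → 2³ = 8
8 = (2,0)_4 → 2³ + 0³ = 8 + 0 = 8  — 8 repeats.
That took 3 steps.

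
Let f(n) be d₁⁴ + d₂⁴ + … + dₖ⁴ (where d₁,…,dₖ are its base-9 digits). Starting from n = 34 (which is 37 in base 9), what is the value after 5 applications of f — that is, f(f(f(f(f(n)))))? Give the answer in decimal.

34 = (3,7)_9 → 3⁴ + 7⁴ = 2482
2482 = (3,3,5,7)_9 → 3⁴ + 3⁴ + 5⁴ + 7⁴ = 3188
3188 = (4,3,3,2)_9 → 4⁴ + 3⁴ + 3⁴ + 2⁴ = 434
434 = (5,3,2)_9 → 5⁴ + 3⁴ + 2⁴ = 722
722 = (8,8,2)_9 → 8⁴ + 8⁴ + 2⁴ = 8208

8208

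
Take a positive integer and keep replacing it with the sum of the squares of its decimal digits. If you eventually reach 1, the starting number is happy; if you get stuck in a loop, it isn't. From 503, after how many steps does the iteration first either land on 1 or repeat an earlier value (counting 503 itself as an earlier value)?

13

503 → 5² + 0² + 3² = 25 + 0 + 9 = 34
34 → 3² + 4² = 9 + 16 = 25
25 → 2² + 5² = 4 + 25 = 29
29 → 2² + 9² = 4 + 81 = 85
85 → 8² + 5² = 64 + 25 = 89
89 → 8² + 9² = 64 + 81 = 145
145 → 1² + 4² + 5² = 1 + 16 + 25 = 42
42 → 4² + 2² = 16 + 4 = 20
20 → 2² + 0² = 4 + 0 = 4
4 → 4² = 16
16 → 1² + 6² = 1 + 36 = 37
37 → 3² + 7² = 9 + 49 = 58
58 → 5² + 8² = 25 + 64 = 89  — 89 repeats.
That took 13 steps.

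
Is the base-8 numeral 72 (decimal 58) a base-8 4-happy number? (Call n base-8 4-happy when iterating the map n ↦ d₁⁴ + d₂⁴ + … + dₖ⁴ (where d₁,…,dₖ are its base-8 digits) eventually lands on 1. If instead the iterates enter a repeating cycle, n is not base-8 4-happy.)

58 = (7,2)_8 → 2417
2417 = (4,5,6,1)_8 → 2178
2178 = (4,2,0,2)_8 → 288
288 = (4,4,0)_8 → 512
512 = (1,0,0,0)_8 → 1  — reached 1.

base-8 4-happy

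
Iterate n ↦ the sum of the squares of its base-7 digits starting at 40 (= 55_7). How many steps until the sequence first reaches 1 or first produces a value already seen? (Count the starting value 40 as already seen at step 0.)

40 = (5,5)_7 → 50
50 = (1,0,1)_7 → 2
2 = (2)_7 → 4
4 = (4)_7 → 16
16 = (2,2)_7 → 8
8 = (1,1)_7 → 2  — 2 repeats.
That took 6 steps.

6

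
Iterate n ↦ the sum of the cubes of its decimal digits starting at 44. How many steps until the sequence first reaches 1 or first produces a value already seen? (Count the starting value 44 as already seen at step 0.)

8

44 → 4³ + 4³ = 64 + 64 = 128
128 → 1³ + 2³ + 8³ = 1 + 8 + 512 = 521
521 → 5³ + 2³ + 1³ = 125 + 8 + 1 = 134
134 → 1³ + 3³ + 4³ = 1 + 27 + 64 = 92
92 → 9³ + 2³ = 729 + 8 = 737
737 → 7³ + 3³ + 7³ = 343 + 27 + 343 = 713
713 → 7³ + 1³ + 3³ = 343 + 1 + 27 = 371
371 → 3³ + 7³ + 1³ = 27 + 343 + 1 = 371  — 371 repeats.
That took 8 steps.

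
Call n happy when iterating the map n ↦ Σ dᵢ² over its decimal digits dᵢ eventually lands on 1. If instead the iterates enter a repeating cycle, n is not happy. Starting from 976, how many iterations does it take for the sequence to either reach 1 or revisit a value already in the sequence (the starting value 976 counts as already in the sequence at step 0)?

976 → 9² + 7² + 6² = 166
166 → 1² + 6² + 6² = 73
73 → 7² + 3² = 58
58 → 5² + 8² = 89
89 → 8² + 9² = 145
145 → 1² + 4² + 5² = 42
42 → 4² + 2² = 20
20 → 2² + 0² = 4
4 → 4² = 16
16 → 1² + 6² = 37
37 → 3² + 7² = 58  — 58 repeats.
That took 11 steps.

11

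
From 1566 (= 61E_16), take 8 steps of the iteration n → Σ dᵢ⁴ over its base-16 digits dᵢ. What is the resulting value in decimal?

35139

1566 = (6,1,14)_16 → 6⁴ + 1⁴ + 14⁴ = 1296 + 1 + 38416 = 39713
39713 = (9,11,2,1)_16 → 9⁴ + 11⁴ + 2⁴ + 1⁴ = 6561 + 14641 + 16 + 1 = 21219
21219 = (5,2,14,3)_16 → 5⁴ + 2⁴ + 14⁴ + 3⁴ = 625 + 16 + 38416 + 81 = 39138
39138 = (9,8,14,2)_16 → 9⁴ + 8⁴ + 14⁴ + 2⁴ = 6561 + 4096 + 38416 + 16 = 49089
49089 = (11,15,12,1)_16 → 11⁴ + 15⁴ + 12⁴ + 1⁴ = 14641 + 50625 + 20736 + 1 = 86003
86003 = (1,4,15,15,3)_16 → 1⁴ + 4⁴ + 15⁴ + 15⁴ + 3⁴ = 1 + 256 + 50625 + 50625 + 81 = 101588
101588 = (1,8,12,13,4)_16 → 1⁴ + 8⁴ + 12⁴ + 13⁴ + 4⁴ = 1 + 4096 + 20736 + 28561 + 256 = 53650
53650 = (13,1,9,2)_16 → 13⁴ + 1⁴ + 9⁴ + 2⁴ = 28561 + 1 + 6561 + 16 = 35139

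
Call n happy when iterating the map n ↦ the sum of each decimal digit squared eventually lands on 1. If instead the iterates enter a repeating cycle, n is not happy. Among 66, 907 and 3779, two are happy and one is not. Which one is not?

66

66: 66 → 72 → 53 → 34 → 25 → 29 → 85 → 89 → 145 → 42 → 20 → 4 → 16 → 37 → 58 → 89  — repeats 89 (not happy)
907: 907 → 130 → 10 → 1  — reaches 1 (happy)
3779: 3779 → 188 → 129 → 86 → 100 → 1  — reaches 1 (happy)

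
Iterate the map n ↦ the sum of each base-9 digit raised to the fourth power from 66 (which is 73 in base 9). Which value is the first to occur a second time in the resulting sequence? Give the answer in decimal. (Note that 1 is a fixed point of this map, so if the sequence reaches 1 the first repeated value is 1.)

66 = (7,3)_9 → 2482
2482 = (3,3,5,7)_9 → 3188
3188 = (4,3,3,2)_9 → 434
434 = (5,3,2)_9 → 722
722 = (8,8,2)_9 → 8208
8208 = (1,2,2,3,0)_9 → 114
114 = (1,3,6)_9 → 1378
1378 = (1,8,0,1)_9 → 4098
4098 = (5,5,5,3)_9 → 1956
1956 = (2,6,1,3)_9 → 1394
1394 = (1,8,1,8)_9 → 8194
8194 = (1,2,2,1,4)_9 → 290
290 = (3,5,2)_9 → 722  — 722 already appeared earlier.

722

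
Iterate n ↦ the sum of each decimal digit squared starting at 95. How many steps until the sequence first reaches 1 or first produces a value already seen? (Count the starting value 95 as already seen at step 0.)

95 → 9² + 5² = 81 + 25 = 106
106 → 1² + 0² + 6² = 1 + 0 + 36 = 37
37 → 3² + 7² = 9 + 49 = 58
58 → 5² + 8² = 25 + 64 = 89
89 → 8² + 9² = 64 + 81 = 145
145 → 1² + 4² + 5² = 1 + 16 + 25 = 42
42 → 4² + 2² = 16 + 4 = 20
20 → 2² + 0² = 4 + 0 = 4
4 → 4² = 16
16 → 1² + 6² = 1 + 36 = 37  — 37 repeats.
That took 10 steps.

10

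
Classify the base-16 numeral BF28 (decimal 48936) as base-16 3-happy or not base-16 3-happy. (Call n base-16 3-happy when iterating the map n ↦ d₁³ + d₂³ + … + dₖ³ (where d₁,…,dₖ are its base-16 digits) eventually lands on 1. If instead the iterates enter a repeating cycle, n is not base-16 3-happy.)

not base-16 3-happy

48936 = (11,15,2,8)_16 → 11³ + 15³ + 2³ + 8³ = 5226
5226 = (1,4,6,10)_16 → 1³ + 4³ + 6³ + 10³ = 1281
1281 = (5,0,1)_16 → 5³ + 0³ + 1³ = 126
126 = (7,14)_16 → 7³ + 14³ = 3087
3087 = (12,0,15)_16 → 12³ + 0³ + 15³ = 5103
5103 = (1,3,14,15)_16 → 1³ + 3³ + 14³ + 15³ = 6147
6147 = (1,8,0,3)_16 → 1³ + 8³ + 0³ + 3³ = 540
540 = (2,1,12)_16 → 2³ + 1³ + 12³ = 1737
1737 = (6,12,9)_16 → 6³ + 12³ + 9³ = 2673
2673 = (10,7,1)_16 → 10³ + 7³ + 1³ = 1344
1344 = (5,4,0)_16 → 5³ + 4³ + 0³ = 189
189 = (11,13)_16 → 11³ + 13³ = 3528
3528 = (13,12,8)_16 → 13³ + 12³ + 8³ = 4437
4437 = (1,1,5,5)_16 → 1³ + 1³ + 5³ + 5³ = 252
252 = (15,12)_16 → 15³ + 12³ = 5103  — 5103 already seen; the sequence cycles without reaching 1.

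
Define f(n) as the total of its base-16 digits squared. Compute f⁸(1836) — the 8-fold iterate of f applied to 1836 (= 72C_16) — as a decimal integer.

169

1836 = (7,2,12)_16 → 7² + 2² + 12² = 49 + 4 + 144 = 197
197 = (12,5)_16 → 12² + 5² = 144 + 25 = 169
169 = (10,9)_16 → 10² + 9² = 100 + 81 = 181
181 = (11,5)_16 → 11² + 5² = 121 + 25 = 146
146 = (9,2)_16 → 9² + 2² = 81 + 4 = 85
85 = (5,5)_16 → 5² + 5² = 25 + 25 = 50
50 = (3,2)_16 → 3² + 2² = 9 + 4 = 13
13 = (13)_16 → 13² = 169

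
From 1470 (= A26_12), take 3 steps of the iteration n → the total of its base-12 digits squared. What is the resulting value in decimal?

35

1470 = (10,2,6)_12 → 140
140 = (11,8)_12 → 185
185 = (1,3,5)_12 → 35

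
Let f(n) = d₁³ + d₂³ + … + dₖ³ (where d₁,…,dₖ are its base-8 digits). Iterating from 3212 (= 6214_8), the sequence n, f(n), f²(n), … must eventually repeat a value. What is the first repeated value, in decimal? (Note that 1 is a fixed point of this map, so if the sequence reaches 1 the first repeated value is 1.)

3212 = (6,2,1,4)_8 → 6³ + 2³ + 1³ + 4³ = 216 + 8 + 1 + 64 = 289
289 = (4,4,1)_8 → 4³ + 4³ + 1³ = 64 + 64 + 1 = 129
129 = (2,0,1)_8 → 2³ + 0³ + 1³ = 8 + 0 + 1 = 9
9 = (1,1)_8 → 1³ + 1³ = 1 + 1 = 2
2 = (2)_8 → 2³ = 8
8 = (1,0)_8 → 1³ + 0³ = 1 + 0 = 1  — reached the fixed point 1.
1 → 1, so 1 is the first repeated value.

1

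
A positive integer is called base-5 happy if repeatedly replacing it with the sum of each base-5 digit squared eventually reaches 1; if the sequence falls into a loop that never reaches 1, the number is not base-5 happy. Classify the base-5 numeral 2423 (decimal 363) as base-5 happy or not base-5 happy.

363 = (2,4,2,3)_5 → 2² + 4² + 2² + 3² = 33
33 = (1,1,3)_5 → 1² + 1² + 3² = 11
11 = (2,1)_5 → 2² + 1² = 5
5 = (1,0)_5 → 1² + 0² = 1  — reached 1.

base-5 happy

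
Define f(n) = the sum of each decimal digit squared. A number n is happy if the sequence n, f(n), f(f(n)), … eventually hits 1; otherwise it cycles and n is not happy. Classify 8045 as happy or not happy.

8045 → 8² + 0² + 4² + 5² = 64 + 0 + 16 + 25 = 105
105 → 1² + 0² + 5² = 1 + 0 + 25 = 26
26 → 2² + 6² = 4 + 36 = 40
40 → 4² + 0² = 16 + 0 = 16
16 → 1² + 6² = 1 + 36 = 37
37 → 3² + 7² = 9 + 49 = 58
58 → 5² + 8² = 25 + 64 = 89
89 → 8² + 9² = 64 + 81 = 145
145 → 1² + 4² + 5² = 1 + 16 + 25 = 42
42 → 4² + 2² = 16 + 4 = 20
20 → 2² + 0² = 4 + 0 = 4
4 → 4² = 16  — 16 already seen; the sequence cycles without reaching 1.

not happy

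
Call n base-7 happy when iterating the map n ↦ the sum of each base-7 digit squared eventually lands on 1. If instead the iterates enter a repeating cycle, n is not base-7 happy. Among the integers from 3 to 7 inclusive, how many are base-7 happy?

1

3: 3 → 9 → 5 → 25 → 25  — not base-7 happy
4: 4 → 16 → 8 → 2 → 4  — not base-7 happy
5: 5 → 25 → 25  — not base-7 happy
6: 6 → 36 → 26 → 34 → 52 → 10 → 10  — not base-7 happy
7: 7 → 1  — base-7 happy
base-7 happy: 7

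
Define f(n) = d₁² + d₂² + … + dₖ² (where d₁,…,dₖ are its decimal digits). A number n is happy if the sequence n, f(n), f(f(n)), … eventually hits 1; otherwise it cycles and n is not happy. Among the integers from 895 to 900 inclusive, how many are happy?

895: 895 → 170 → 50 → 25 → 29 → 85 → 89 → 145 → 42 → 20 → 4 → 16 → 37 → 58 → 89  — not happy
896: 896 → 181 → 66 → 72 → 53 → 34 → 25 → 29 → 85 → 89 → 145 → 42 → 20 → 4 → 16 → 37 → 58 → 89  — not happy
897: 897 → 194 → 98 → 145 → 42 → 20 → 4 → 16 → 37 → 58 → 89 → 145  — not happy
898: 898 → 209 → 85 → 89 → 145 → 42 → 20 → 4 → 16 → 37 → 58 → 89  — not happy
899: 899 → 226 → 44 → 32 → 13 → 10 → 1  — happy
900: 900 → 81 → 65 → 61 → 37 → 58 → 89 → 145 → 42 → 20 → 4 → 16 → 37  — not happy
happy: 899

1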